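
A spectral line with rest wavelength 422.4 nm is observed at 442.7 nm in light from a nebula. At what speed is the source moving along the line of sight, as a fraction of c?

λ'/λ₀ = 1.0481 > 1 (redshift), so the source is receding.
λ'/λ₀ = √((1 + β)/(1 − β)) for a receding source ⇒ β = (r² − 1)/(r² + 1) with r = λ'/λ₀.
β = (1.0984 − 1)/(1.0984 + 1) ≈ 0.047.

0.047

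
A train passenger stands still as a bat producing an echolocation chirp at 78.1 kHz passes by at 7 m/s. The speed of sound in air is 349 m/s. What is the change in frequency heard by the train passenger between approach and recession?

Approaching: f₁ = f · v/(v − v_s) = 78.1 × 349/342 ≈ 79.70 kHz.
Receding: f₂ = f · v/(v + v_s) = 78.1 × 349/356 ≈ 76.56 kHz.
Drop: f₁ − f₂ = 2f·v·v_s/(v² − v_s²) = 2 × 78.1 × 349 × 7/(349² − 7²) ≈ 3.13 kHz.

3.13 kHz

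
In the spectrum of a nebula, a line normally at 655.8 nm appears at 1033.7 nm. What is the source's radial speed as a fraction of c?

0.426

λ'/λ₀ = 1.5762 > 1 (redshift), so the source is receding.
λ'/λ₀ = √((1 + β)/(1 − β)) for a receding source ⇒ β = (r² − 1)/(r² + 1) with r = λ'/λ₀.
β = (2.4845 − 1)/(2.4845 + 1) ≈ 0.426.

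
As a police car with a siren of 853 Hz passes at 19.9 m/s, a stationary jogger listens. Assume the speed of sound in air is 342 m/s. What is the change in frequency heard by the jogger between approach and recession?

99.6 Hz

Approaching: f₁ = f · v/(v − v_s) = 853 × 342/322.1 ≈ 905.7 Hz.
Receding: f₂ = f · v/(v + v_s) = 853 × 342/361.9 ≈ 806.1 Hz.
Drop: f₁ − f₂ = 2f·v·v_s/(v² − v_s²) = 2 × 853 × 342 × 19.9/(342² − 19.9²) ≈ 99.6 Hz.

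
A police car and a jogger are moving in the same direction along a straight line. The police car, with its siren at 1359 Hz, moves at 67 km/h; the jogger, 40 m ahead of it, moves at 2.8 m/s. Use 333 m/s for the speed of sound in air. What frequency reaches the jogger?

67 km/h = 18.61 m/s.
The jogger is ahead, so the police car is moving toward it while the jogger is moving away from the police car.
General Doppler shift: f' = f · (v − v_o)/(v − v_s).
f' = 1359 × (333 − 2.8)/(333 − 18.61) = 1359 × 330.2/314.39 ≈ 1427 Hz.

1427 Hz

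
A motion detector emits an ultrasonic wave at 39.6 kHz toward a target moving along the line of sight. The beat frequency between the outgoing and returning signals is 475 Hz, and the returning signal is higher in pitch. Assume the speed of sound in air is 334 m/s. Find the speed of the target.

1.99 m/s

Double Doppler shift off a moving reflector: f₂ = f₀ · (v + u)/(v − u) (u > 0 toward emitter).
Returning signal is higher, so f₂ = f₀ + Δf = 39600 + 475 = 40075 Hz.
Rearranging, u = v · (f₂ − f₀)/(f₂ + f₀) = 334 × 475/79675 ≈ 1.99 m/s.
So the target is moving at 1.99 m/s toward the emitter.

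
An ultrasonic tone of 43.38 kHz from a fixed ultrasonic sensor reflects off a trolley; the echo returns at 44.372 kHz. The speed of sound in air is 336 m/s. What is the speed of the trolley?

Double Doppler shift off a moving reflector: f₂ = f₀ · (v + u)/(v − u) (u > 0 toward emitter).
Rearranging, u = v · (f₂ − f₀)/(f₂ + f₀) = 336 × 0.992/87.752 ≈ 3.8 m/s.
So the trolley is moving at 3.8 m/s toward the emitter.

3.8 m/s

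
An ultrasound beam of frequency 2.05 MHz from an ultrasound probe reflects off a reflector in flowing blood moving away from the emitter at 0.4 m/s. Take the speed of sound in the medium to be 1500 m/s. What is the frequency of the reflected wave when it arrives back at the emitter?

At the reflector in flowing blood (a moving observer), f₁ = f₀ · (v − u)/v = 2.05 × 1499.6/1500 ≈ 2.049 MHz.
On reflection it acts as a source moving away from the stationary detector: f₂ = f₁ · v/(v + u) = 2.049 × 1500/1500.4 ≈ 2.049 MHz.

2.049 MHz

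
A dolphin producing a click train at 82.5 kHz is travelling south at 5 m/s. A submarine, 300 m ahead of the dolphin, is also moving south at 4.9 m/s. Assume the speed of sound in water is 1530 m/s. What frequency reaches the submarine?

The submarine is ahead, so the dolphin is moving toward it while the submarine is moving away from the dolphin.
Both move, so f' = f · (v − v_o)/(v − v_s).
f' = 82.5 × (1530 − 4.9)/(1530 − 5) = 82.5 × 1525.1/1525 ≈ 82.5 kHz.

82.5 kHz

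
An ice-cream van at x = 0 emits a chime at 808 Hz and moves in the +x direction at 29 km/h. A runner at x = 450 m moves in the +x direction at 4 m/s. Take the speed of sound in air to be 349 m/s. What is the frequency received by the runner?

29 km/h = 8.056 m/s.
The observer lies on the +x side, so the source is heading toward the observer and the observer is heading away from the source.
With source approaching and observer receding, f' = f · (v − v_o)/(v − v_s).
f' = 808 × (349 − 4)/(349 − 8.056) = 808 × 345/340.94 ≈ 818 Hz.

818 Hz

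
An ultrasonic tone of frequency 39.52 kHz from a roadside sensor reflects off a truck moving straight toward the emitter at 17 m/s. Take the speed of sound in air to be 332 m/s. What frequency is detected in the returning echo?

At the truck (a moving observer), f₁ = f₀ · (v + u)/v = 39.52 × 349/332 ≈ 41.5 kHz.
The reflection then acts as a moving source: f₂ = f₁ · v/(v − u) ≈ 43.8 kHz.
Equivalently f₂ = f₀ · (v + u)/(v − u).

43.8 kHz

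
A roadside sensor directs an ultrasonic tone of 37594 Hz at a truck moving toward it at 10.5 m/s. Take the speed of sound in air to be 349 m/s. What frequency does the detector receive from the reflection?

The truck first receives the wave as a moving observer: f₁ = f₀ · (v + u)/v = 37594 × (349 + 10.5)/349 ≈ 38725 Hz.
On reflection it acts as a source moving toward the stationary detector: f₂ = f₁ · v/(v − u) = 38725 × 349/338.5 ≈ 39926 Hz.

39926 Hz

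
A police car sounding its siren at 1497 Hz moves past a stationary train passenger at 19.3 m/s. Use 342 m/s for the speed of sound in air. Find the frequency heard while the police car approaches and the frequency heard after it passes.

1587 Hz approaching; 1417 Hz receding

Approaching: f₁ = f · v/(v − v_s) = 1497 × 342/322.7 ≈ 1587 Hz.
Receding: f₂ = f · v/(v + v_s) = 1497 × 342/361.3 ≈ 1417 Hz.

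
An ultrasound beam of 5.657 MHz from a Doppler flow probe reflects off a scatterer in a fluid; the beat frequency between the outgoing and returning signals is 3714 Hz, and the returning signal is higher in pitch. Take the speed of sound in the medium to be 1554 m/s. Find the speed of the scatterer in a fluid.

Double Doppler shift off a moving reflector: f₂ = f₀ · (v + u)/(v − u) (u > 0 toward emitter).
Returning signal is higher, so f₂ = f₀ + Δf = 5657000 + 3714 = 5660714 Hz.
Rearranging, u = v · (f₂ − f₀)/(f₂ + f₀) = 1554 × 3714/11317714 ≈ 0.51 m/s.
So the scatterer in a fluid is moving at 0.51 m/s toward the emitter.

0.51 m/s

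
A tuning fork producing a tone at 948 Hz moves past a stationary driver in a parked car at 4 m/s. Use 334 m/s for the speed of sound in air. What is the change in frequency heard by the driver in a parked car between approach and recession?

22.7 Hz

Approaching: f₁ = f · v/(v − v_s) = 948 × 334/330 ≈ 959.5 Hz.
Receding: f₂ = f · v/(v + v_s) = 948 × 334/338 ≈ 936.8 Hz.
Drop: f₁ − f₂ = 2f·v·v_s/(v² − v_s²) = 2 × 948 × 334 × 4/(334² − 4²) ≈ 22.7 Hz.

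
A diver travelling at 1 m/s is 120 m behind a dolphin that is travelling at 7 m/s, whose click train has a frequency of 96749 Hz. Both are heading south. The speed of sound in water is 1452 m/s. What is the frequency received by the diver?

The diver is behind, so the dolphin is moving away from it while the diver is moving toward the dolphin.
General Doppler shift: f' = f · (v + v_o)/(v + v_s).
f' = 96749 × (1452 + 1)/(1452 + 7) = 96749 × 1453/1459 ≈ 96351 Hz.

96351 Hz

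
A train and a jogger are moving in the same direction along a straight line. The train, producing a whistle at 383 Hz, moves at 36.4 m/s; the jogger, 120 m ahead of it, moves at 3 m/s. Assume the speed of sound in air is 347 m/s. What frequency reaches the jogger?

424 Hz

The jogger is ahead, so the train is moving toward it while the jogger is moving away from the train.
General Doppler shift: f' = f · (v − v_o)/(v − v_s).
f' = 383 × (347 − 3)/(347 − 36.4) = 383 × 344/310.6 ≈ 424 Hz.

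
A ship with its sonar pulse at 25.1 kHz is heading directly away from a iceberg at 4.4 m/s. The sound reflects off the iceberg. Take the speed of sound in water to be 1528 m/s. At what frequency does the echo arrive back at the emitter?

25.0 kHz

The iceberg receives the sound from a moving source: f₁ = f₀ · v/(v + v_e) = 25.1 × 1528/1532.4 ≈ 25.0 kHz.
On the return leg the ship is a moving observer: f₂ = f₁ · (v − v_e)/v = 25.0 × 1523.6/1528 ≈ 25.0 kHz.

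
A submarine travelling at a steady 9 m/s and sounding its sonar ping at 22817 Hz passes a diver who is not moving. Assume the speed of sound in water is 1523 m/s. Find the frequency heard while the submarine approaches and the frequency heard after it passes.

22953 Hz approaching; 22683 Hz receding

Approaching: f₁ = f · v/(v − v_s) = 22817 × 1523/1514 ≈ 22953 Hz.
Receding: f₂ = f · v/(v + v_s) = 22817 × 1523/1532 ≈ 22683 Hz.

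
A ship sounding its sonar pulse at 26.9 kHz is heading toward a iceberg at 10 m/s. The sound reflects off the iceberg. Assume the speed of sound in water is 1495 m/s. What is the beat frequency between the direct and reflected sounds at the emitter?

The iceberg receives the sound from a moving source: f₁ = f₀ · v/(v − v_e) = 26.9 × 1495/1485 ≈ 27.081 kHz.
On the return leg the ship is a moving observer: f₂ = f₁ · (v + v_e)/v = 27.081 × 1505/1495 ≈ 27.262 kHz.
Equivalently f₂ = f₀ · (v + v_e)/(v − v_e).
Beat against the emitted tone (with f₀ = 26900 Hz): |f₂ − f₀| = 2v_e·f₀/(v − v_e) = 2 × 10 × 26900/1485 ≈ 362 Hz.

362 Hz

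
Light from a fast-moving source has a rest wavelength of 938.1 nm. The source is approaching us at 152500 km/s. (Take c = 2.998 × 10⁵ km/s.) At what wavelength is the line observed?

β = v/c = 152500/299800 = 0.5087.
Relativistic Doppler for wavelength: λ' = λ₀ · √((1 − β)/(1 + β)).
λ' = 938.1 × √(0.4913/1.5087) = 938.1 × 0.57067 ≈ 535.3 nm.

535.3 nm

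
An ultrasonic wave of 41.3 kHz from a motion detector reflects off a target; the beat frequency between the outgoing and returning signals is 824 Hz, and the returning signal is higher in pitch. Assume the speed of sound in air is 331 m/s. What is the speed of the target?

3.3 m/s

Double Doppler shift off a moving reflector: f₂ = f₀ · (v + u)/(v − u) (u > 0 toward emitter).
Returning signal is higher, so f₂ = f₀ + Δf = 41300 + 824 = 42124 Hz.
Rearranging, u = v · (f₂ − f₀)/(f₂ + f₀) = 331 × 824/83424 ≈ 3.3 m/s.
So the target is moving at 3.3 m/s toward the emitter.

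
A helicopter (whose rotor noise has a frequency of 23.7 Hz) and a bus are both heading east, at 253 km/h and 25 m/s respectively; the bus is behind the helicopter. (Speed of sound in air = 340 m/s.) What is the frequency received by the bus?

253 km/h = 70.28 m/s.
The bus is behind, so the helicopter is moving away from it while the bus is moving toward the helicopter.
General Doppler shift: f' = f · (v + v_o)/(v + v_s).
f' = 23.7 × (340 + 25)/(340 + 70.28) = 23.7 × 365/410.28 ≈ 21.1 Hz.

21.1 Hz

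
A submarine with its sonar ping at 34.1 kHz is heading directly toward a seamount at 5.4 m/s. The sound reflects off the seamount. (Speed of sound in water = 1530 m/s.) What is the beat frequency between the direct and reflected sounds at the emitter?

The seamount receives the sound from a moving source: f₁ = f₀ · v/(v − v_e) = 34.1 × 1530/1524.6 ≈ 34.221 kHz.
On the return leg the submarine is a moving observer: f₂ = f₁ · (v + v_e)/v = 34.221 × 1535.4/1530 ≈ 34.342 kHz.
Beat against the emitted tone (with f₀ = 34100 Hz): |f₂ − f₀| = 2v_e·f₀/(v − v_e) = 2 × 5.4 × 34100/1524.6 ≈ 242 Hz.

242 Hz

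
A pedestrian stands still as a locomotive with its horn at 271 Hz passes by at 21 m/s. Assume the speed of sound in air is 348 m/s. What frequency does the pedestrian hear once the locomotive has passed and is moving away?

256 Hz

Receding: f₂ = f · v/(v + v_s) = 271 × 348/369 ≈ 256 Hz.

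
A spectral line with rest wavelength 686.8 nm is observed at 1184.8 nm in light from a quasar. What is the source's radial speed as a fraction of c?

0.497

λ'/λ₀ = 1.7251 > 1 (redshift), so the source is receding.
λ'/λ₀ = √((1 + β)/(1 − β)) for a receding source ⇒ β = (r² − 1)/(r² + 1) with r = λ'/λ₀.
β = (2.9760 − 1)/(2.9760 + 1) ≈ 0.497.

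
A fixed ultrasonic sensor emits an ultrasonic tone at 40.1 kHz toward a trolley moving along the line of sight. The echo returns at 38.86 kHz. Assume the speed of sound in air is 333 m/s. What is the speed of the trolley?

Double Doppler shift off a moving reflector: f₂ = f₀ · (v + u)/(v − u) (u > 0 toward emitter).
Rearranging, u = v · (f₂ − f₀)/(f₂ + f₀) = 333 × -1.24/78.96 ≈ -5.2 m/s.
So the trolley is moving at 5.2 m/s away from the emitter.

5.2 m/s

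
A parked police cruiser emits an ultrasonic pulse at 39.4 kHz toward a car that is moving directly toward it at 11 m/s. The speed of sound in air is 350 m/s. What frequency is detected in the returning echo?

The car first receives the wave as a moving observer: f₁ = f₀ · (v + u)/v = 39.4 × (350 + 11)/350 ≈ 40.6 kHz.
The reflection then acts as a moving source: f₂ = f₁ · v/(v − u) ≈ 42.0 kHz.

42.0 kHz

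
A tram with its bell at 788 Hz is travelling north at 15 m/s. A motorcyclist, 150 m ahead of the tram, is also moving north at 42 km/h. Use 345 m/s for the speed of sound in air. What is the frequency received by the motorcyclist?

42 km/h = 11.67 m/s.
The motorcyclist is ahead, so the tram is moving toward it while the motorcyclist is moving away from the tram.
With source approaching and observer receding, f' = f · (v − v_o)/(v − v_s).
f' = 788 × (345 − 11.67)/(345 − 15) = 788 × 333.33/330 ≈ 796 Hz.

796 Hz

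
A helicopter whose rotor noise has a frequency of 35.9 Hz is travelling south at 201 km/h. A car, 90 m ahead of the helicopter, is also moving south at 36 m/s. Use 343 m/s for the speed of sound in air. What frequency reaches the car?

201 km/h = 55.83 m/s.
The car is ahead, so the helicopter is moving toward it while the car is moving away from the helicopter.
With source approaching and observer receding, f' = f · (v − v_o)/(v − v_s).
f' = 35.9 × (343 − 36)/(343 − 55.83) = 35.9 × 307/287.17 ≈ 38.4 Hz.

38.4 Hz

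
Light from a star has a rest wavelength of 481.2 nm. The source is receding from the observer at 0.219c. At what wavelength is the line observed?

Relativistic Doppler for wavelength: λ' = λ₀ · √((1 + β)/(1 − β)).
λ' = 481.2 × √(1.2190/0.7810) = 481.2 × 1.24933 ≈ 601.2 nm.

601.2 nm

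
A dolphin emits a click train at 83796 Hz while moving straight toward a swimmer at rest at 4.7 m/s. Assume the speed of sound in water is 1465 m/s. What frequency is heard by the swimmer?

Only the source moves, toward the listener, so f' = f · v/(v − v_s).
f' = 83796 × 1465/(1465 − 4.7) = 83796 × 1465/1460 ≈ 84066 Hz.

84066 Hz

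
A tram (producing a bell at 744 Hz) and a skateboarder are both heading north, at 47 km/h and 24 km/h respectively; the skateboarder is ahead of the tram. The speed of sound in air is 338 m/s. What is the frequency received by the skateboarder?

47 km/h = 13.06 m/s; 24 km/h = 6.667 m/s.
The skateboarder is ahead, so the tram is moving toward it while the skateboarder is moving away from the tram.
With source approaching and observer receding, f' = f · (v − v_o)/(v − v_s).
f' = 744 × (338 − 6.667)/(338 − 13.06) = 744 × 331.33/324.94 ≈ 759 Hz.

759 Hz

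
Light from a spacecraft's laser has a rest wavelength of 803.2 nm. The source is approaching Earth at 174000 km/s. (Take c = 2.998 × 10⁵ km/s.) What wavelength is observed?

β = v/c = 174000/299800 = 0.5804.
Relativistic Doppler for wavelength: λ' = λ₀ · √((1 − β)/(1 + β)).
λ' = 803.2 × √(0.4196/1.5804) = 803.2 × 0.51528 ≈ 413.9 nm.

413.9 nm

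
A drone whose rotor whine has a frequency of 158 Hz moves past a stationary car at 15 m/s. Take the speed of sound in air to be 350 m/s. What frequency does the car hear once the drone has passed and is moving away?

Receding: f₂ = f · v/(v + v_s) = 158 × 350/365 ≈ 152 Hz.

152 Hz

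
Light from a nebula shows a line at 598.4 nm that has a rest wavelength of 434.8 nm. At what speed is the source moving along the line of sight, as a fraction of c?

λ'/λ₀ = 1.3763 > 1 (redshift), so the source is receding.
λ'/λ₀ = √((1 + β)/(1 − β)) for a receding source ⇒ β = (r² − 1)/(r² + 1) with r = λ'/λ₀.
β = (1.8941 − 1)/(1.8941 + 1) ≈ 0.309.

0.309c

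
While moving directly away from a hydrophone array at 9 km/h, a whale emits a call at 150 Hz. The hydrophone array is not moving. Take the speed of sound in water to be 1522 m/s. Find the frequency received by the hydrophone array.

150 Hz

9 km/h = 2.5 m/s.
Moving source, stationary observer: f' = f · v/(v + v_s) since the source is receding.
f' = 150 × 1522/(1522 + 2.5) = 150 × 1522/1524 ≈ 150 Hz.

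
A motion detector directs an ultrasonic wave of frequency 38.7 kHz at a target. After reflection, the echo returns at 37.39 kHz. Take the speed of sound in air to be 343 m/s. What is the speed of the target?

Double Doppler shift off a moving reflector: f₂ = f₀ · (v + u)/(v − u) (u > 0 toward emitter).
Rearranging, u = v · (f₂ − f₀)/(f₂ + f₀) = 343 × -1.31/76.09 ≈ -5.9 m/s.
So the target is moving at 5.9 m/s away from the emitter.

5.9 m/s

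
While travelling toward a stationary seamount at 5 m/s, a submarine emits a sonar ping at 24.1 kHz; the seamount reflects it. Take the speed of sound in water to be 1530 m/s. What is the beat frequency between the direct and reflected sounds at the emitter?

The seamount receives the sound from a moving source: f₁ = f₀ · v/(v − v_e) = 24.1 × 1530/1525 ≈ 24.1790 kHz.
On the return leg the submarine is a moving observer: f₂ = f₁ · (v + v_e)/v = 24.1790 × 1535/1530 ≈ 24.2580 kHz.
Beat against the emitted tone (with f₀ = 24100 Hz): |f₂ − f₀| = 2v_e·f₀/(v − v_e) = 2 × 5 × 24100/1525 ≈ 158 Hz.

158 Hz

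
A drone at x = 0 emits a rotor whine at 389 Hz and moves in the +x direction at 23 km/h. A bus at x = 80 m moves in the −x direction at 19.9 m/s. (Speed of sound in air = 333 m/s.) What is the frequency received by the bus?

23 km/h = 6.389 m/s.
The observer lies on the +x side, so the source is heading toward the observer and the observer is heading toward the source.
General Doppler shift: f' = f · (v + v_o)/(v − v_s).
f' = 389 × (333 + 19.9)/(333 − 6.389) = 389 × 352.9/326.61 ≈ 420 Hz.

420 Hz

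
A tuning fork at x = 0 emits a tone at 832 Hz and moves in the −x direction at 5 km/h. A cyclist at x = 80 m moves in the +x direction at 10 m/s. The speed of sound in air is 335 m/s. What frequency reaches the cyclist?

5 km/h = 1.389 m/s.
The observer lies on the +x side, so the source is heading away from the observer and the observer is heading away from the source.
General Doppler shift: f' = f · (v − v_o)/(v + v_s).
f' = 832 × (335 − 10)/(335 + 1.389) = 832 × 325/336.39 ≈ 804 Hz.

804 Hz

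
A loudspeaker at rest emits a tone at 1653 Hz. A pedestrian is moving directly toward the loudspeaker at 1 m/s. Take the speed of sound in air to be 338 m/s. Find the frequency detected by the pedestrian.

Moving observer, stationary source: f' = f · (v + v_o)/v.
f' = 1653 × (338 + 1)/338 = 1653 × 339/338 ≈ 1658 Hz.

1658 Hz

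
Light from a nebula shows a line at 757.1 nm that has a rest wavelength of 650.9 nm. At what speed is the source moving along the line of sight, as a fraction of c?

λ'/λ₀ = 1.1632 > 1 (redshift), so the source is receding.
λ'/λ₀ = √((1 + β)/(1 − β)) for a receding source ⇒ β = (r² − 1)/(r² + 1) with r = λ'/λ₀.
β = (1.3529 − 1)/(1.3529 + 1) ≈ 0.150.

0.150c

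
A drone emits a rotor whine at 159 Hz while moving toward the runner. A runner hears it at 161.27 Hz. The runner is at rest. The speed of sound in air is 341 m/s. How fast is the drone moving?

f' = f · v/(v − v_s) ⇒ v_s = v · |1 − f/f'|.
v_s = 341 × |1 − 159/161.27| = 341 × 0.01408 ≈ 4.8 m/s.

4.8 m/s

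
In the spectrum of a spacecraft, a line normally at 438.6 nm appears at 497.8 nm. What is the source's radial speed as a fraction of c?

λ'/λ₀ = 1.1350 > 1 (redshift), so the source is receding.
λ'/λ₀ = √((1 + β)/(1 − β)) for a receding source ⇒ β = (r² − 1)/(r² + 1) with r = λ'/λ₀.
β = (1.2882 − 1)/(1.2882 + 1) ≈ 0.126.

0.126c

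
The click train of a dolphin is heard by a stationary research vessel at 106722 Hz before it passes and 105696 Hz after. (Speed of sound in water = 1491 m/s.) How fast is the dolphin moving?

f₁/f₂ = (v + v_s)/(v − v_s), so v_s = v · (f₁ − f₂)/(f₁ + f₂).
v_s = 1491 × (106722 − 105696)/(106722 + 105696) = 1491 × 1026/212418 ≈ 7.2 m/s.

7.2 m/s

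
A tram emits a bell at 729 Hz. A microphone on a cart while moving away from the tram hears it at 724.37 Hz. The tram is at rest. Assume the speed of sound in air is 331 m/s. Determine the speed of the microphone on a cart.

f' = f · (v − v_o)/v ⇒ v_o = v · |f'/f − 1|.
v_o = 331 × |724.37/729 − 1| = 331 × 0.006351 ≈ 2.10 m/s.

2.10 m/s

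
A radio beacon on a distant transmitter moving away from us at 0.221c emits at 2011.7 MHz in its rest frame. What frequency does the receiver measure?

Relativistic Doppler for frequency: f' = f₀ · √((1 − β)/(1 + β)).
f' = 2011.7 × √(0.7790/1.2210) = 2011.7 × 0.79875 ≈ 1606.8 MHz.

1606.8 MHz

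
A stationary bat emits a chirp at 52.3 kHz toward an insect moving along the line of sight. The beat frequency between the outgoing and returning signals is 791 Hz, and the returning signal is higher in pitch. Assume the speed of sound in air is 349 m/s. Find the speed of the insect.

Double Doppler shift off a moving reflector: f₂ = f₀ · (v + u)/(v − u) (u > 0 toward emitter).
Returning signal is higher, so f₂ = f₀ + Δf = 52300 + 791 = 53091 Hz.
Rearranging, u = v · (f₂ − f₀)/(f₂ + f₀) = 349 × 791/105391 ≈ 2.62 m/s.
So the insect is moving at 2.62 m/s toward the emitter.

2.62 m/s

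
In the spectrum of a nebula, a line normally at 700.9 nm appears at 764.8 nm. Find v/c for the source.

λ'/λ₀ = 1.0912 > 1 (redshift), so the source is receding.
λ'/λ₀ = √((1 + β)/(1 − β)) for a receding source ⇒ β = (r² − 1)/(r² + 1) with r = λ'/λ₀.
β = (1.1906 − 1)/(1.1906 + 1) ≈ 0.087.

0.087c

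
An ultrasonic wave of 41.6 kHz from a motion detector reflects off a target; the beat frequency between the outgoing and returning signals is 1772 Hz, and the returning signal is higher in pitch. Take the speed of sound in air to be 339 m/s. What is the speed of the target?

Double Doppler shift off a moving reflector: f₂ = f₀ · (v + u)/(v − u) (u > 0 toward emitter).
Returning signal is higher, so f₂ = f₀ + Δf = 41600 + 1772 = 43372 Hz.
Rearranging, u = v · (f₂ − f₀)/(f₂ + f₀) = 339 × 1772/84972 ≈ 7.1 m/s.
So the target is moving at 7.1 m/s toward the emitter.

7.1 m/s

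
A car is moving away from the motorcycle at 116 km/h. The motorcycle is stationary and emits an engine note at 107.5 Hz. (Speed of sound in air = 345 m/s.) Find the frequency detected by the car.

116 km/h = 32.22 m/s.
Only the observer moves, away from the source, so f' = f · (v − v_o)/v.
f' = 107.5 × (345 − 32.22)/345 = 107.5 × 312.78/345 ≈ 97 Hz.

97 Hz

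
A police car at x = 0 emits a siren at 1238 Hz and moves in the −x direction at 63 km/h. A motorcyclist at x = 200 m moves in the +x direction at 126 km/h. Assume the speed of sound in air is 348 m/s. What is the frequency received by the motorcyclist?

1060 Hz

63 km/h = 17.5 m/s; 126 km/h = 35 m/s.
The observer lies on the +x side, so the source is heading away from the observer and the observer is heading away from the source.
Both move, so f' = f · (v − v_o)/(v + v_s).
f' = 1238 × (348 − 35)/(348 + 17.5) = 1238 × 313/365.5 ≈ 1060 Hz.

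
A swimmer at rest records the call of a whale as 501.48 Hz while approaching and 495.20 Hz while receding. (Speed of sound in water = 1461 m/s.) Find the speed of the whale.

9.2 m/s

f₁/f₂ = (v + v_s)/(v − v_s), so v_s = v · (f₁ − f₂)/(f₁ + f₂).
v_s = 1461 × (501.48 − 495.20)/(501.48 + 495.20) = 1461 × 6.28/996.68 ≈ 9.2 m/s.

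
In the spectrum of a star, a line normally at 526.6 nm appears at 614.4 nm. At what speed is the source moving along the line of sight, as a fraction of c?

0.153c

λ'/λ₀ = 1.1667 > 1 (redshift), so the source is receding.
λ'/λ₀ = √((1 + β)/(1 − β)) for a receding source ⇒ β = (r² − 1)/(r² + 1) with r = λ'/λ₀.
β = (1.3613 − 1)/(1.3613 + 1) ≈ 0.153.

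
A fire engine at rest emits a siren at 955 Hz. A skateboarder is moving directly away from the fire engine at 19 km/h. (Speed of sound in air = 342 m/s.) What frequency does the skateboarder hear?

940 Hz

19 km/h = 5.278 m/s.
Only the observer moves, away from the source, so f' = f · (v − v_o)/v.
f' = 955 × (342 − 5.278)/342 = 955 × 336.72/342 ≈ 940 Hz.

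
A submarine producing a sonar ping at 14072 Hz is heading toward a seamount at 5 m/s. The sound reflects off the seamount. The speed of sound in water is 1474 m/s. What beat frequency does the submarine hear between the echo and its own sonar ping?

The seamount receives the sound from a moving source: f₁ = f₀ · v/(v − v_e) = 14072 × 1474/1469 ≈ 14119.9 Hz.
On the return leg the submarine is a moving observer: f₂ = f₁ · (v + v_e)/v = 14119.9 × 1479/1474 ≈ 14167.8 Hz.
Equivalently f₂ = f₀ · (v + v_e)/(v − v_e).
Beat against the emitted tone: |f₂ − f₀| = 2v_e·f₀/(v − v_e) = 2 × 5 × 14072/1469 ≈ 96 Hz.

96 Hz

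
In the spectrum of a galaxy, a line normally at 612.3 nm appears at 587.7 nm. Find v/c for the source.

0.041

λ'/λ₀ = 0.9598 < 1 (blueshift), so the source is approaching.
λ'/λ₀ = √((1 − β)/(1 + β)) for an approaching source ⇒ β = (1 − r²)/(1 + r²) with r = λ'/λ₀.
β = (1 − 0.9213)/(1 + 0.9213) ≈ 0.041.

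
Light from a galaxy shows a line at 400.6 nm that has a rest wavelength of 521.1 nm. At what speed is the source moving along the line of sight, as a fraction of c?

λ'/λ₀ = 0.7688 < 1 (blueshift), so the source is approaching.
λ'/λ₀ = √((1 − β)/(1 + β)) for an approaching source ⇒ β = (1 − r²)/(1 + r²) with r = λ'/λ₀.
β = (1 − 0.5910)/(1 + 0.5910) ≈ 0.257.

0.257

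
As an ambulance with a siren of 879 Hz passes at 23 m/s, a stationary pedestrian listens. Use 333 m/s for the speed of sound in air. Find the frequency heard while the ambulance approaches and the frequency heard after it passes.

Approaching: f₁ = f · v/(v − v_s) = 879 × 333/310 ≈ 944 Hz.
Receding: f₂ = f · v/(v + v_s) = 879 × 333/356 ≈ 822 Hz.

944 Hz approaching; 822 Hz receding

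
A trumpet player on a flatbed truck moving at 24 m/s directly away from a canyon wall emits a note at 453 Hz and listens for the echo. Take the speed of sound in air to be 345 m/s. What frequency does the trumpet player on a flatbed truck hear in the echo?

The canyon wall receives the sound from a moving source: f₁ = f₀ · v/(v + v_e) = 453 × 345/369 ≈ 424 Hz.
On the return leg the trumpet player on a flatbed truck is a moving observer: f₂ = f₁ · (v − v_e)/v = 424 × 321/345 ≈ 394 Hz.
Equivalently f₂ = f₀ · (v − v_e)/(v + v_e).

394 Hz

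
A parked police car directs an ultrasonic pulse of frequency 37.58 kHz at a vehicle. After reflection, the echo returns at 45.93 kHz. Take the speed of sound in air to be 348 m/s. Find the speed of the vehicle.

Double Doppler shift off a moving reflector: f₂ = f₀ · (v + u)/(v − u) (u > 0 toward emitter).
Rearranging, u = v · (f₂ − f₀)/(f₂ + f₀) = 348 × 8.35/83.51 ≈ 35 m/s.
So the vehicle is moving at 35 m/s toward the emitter.

35 m/s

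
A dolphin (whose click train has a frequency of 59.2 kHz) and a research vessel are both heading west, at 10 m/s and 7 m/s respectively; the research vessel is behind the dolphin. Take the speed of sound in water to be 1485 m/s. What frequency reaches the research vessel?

The research vessel is behind, so the dolphin is moving away from it while the research vessel is moving toward the dolphin.
With source receding and observer approaching, f' = f · (v + v_o)/(v + v_s).
f' = 59.2 × (1485 + 7)/(1485 + 10) = 59.2 × 1492/1495 ≈ 59.1 kHz.

59.1 kHz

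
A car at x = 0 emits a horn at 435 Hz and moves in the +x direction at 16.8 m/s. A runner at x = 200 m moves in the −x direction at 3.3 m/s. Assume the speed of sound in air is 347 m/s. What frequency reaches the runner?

461 Hz

The observer lies on the +x side, so the source is heading toward the observer and the observer is heading toward the source.
With source approaching and observer approaching, f' = f · (v + v_o)/(v − v_s).
f' = 435 × (347 + 3.3)/(347 − 16.8) = 435 × 350.3/330.2 ≈ 461 Hz.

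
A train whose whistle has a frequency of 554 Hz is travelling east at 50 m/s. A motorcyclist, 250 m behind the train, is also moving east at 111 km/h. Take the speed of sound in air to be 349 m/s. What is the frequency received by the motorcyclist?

527 Hz

111 km/h = 30.83 m/s.
The motorcyclist is behind, so the train is moving away from it while the motorcyclist is moving toward the train.
General Doppler shift: f' = f · (v + v_o)/(v + v_s).
f' = 554 × (349 + 30.83)/(349 + 50) = 554 × 379.83/399 ≈ 527 Hz.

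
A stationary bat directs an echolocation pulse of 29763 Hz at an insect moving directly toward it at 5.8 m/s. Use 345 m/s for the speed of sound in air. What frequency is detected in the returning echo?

30781 Hz

At the insect (a moving observer), f₁ = f₀ · (v + u)/v = 29763 × 350.8/345 ≈ 30263 Hz.
The reflection then acts as a moving source: f₂ = f₁ · v/(v − u) ≈ 30781 Hz.
Equivalently f₂ = f₀ · (v + u)/(v − u).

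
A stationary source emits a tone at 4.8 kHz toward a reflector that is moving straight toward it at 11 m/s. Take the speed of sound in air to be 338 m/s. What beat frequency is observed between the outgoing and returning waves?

323 Hz

The reflector first receives the wave as a moving observer: f₁ = f₀ · (v + u)/v = 4.8 × (338 + 11)/338 ≈ 4.956 kHz.
On reflection it acts as a source moving toward the stationary detector: f₂ = f₁ · v/(v − u) = 4.956 × 338/327 ≈ 5.123 kHz.
Beat frequency (with f₀ = 4800 Hz): |f₂ − f₀| = 2u·f₀/(v − u) = 2 × 11 × 4800/327 ≈ 323 Hz.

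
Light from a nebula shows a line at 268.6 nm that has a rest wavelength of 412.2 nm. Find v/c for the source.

λ'/λ₀ = 0.6516 < 1 (blueshift), so the source is approaching.
λ'/λ₀ = √((1 − β)/(1 + β)) for an approaching source ⇒ β = (1 − r²)/(1 + r²) with r = λ'/λ₀.
β = (1 − 0.4246)/(1 + 0.4246) ≈ 0.404.

0.404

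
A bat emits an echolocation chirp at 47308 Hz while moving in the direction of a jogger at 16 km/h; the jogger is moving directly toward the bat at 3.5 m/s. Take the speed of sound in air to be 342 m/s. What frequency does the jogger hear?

16 km/h = 4.444 m/s.
With source approaching and observer approaching, f' = f · (v + v_o)/(v − v_s).
f' = 47308 × (342 + 3.5)/(342 − 4.444) = 47308 × 345.5/337.56 ≈ 48421 Hz.

48421 Hz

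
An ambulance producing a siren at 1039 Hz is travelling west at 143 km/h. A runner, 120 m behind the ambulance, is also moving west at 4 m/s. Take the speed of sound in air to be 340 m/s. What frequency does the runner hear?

941 Hz

143 km/h = 39.72 m/s.
The runner is behind, so the ambulance is moving away from it while the runner is moving toward the ambulance.
With source receding and observer approaching, f' = f · (v + v_o)/(v + v_s).
f' = 1039 × (340 + 4)/(340 + 39.72) = 1039 × 344/379.72 ≈ 941 Hz.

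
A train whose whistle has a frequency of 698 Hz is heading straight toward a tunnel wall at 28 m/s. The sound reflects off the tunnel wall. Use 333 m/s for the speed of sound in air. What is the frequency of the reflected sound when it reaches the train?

826 Hz

The tunnel wall receives the sound from a moving source: f₁ = f₀ · v/(v − v_e) = 698 × 333/305 ≈ 762 Hz.
On the return leg the train is a moving observer: f₂ = f₁ · (v + v_e)/v = 762 × 361/333 ≈ 826 Hz.
Equivalently f₂ = f₀ · (v + v_e)/(v − v_e).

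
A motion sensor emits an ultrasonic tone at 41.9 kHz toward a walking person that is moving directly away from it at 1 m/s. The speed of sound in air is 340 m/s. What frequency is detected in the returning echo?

41.7 kHz

At the walking person (a moving observer), f₁ = f₀ · (v − u)/v = 41.9 × 339/340 ≈ 41.8 kHz.
The reflection then acts as a moving source: f₂ = f₁ · v/(v + u) ≈ 41.7 kHz.
Equivalently f₂ = f₀ · (v − u)/(v + u).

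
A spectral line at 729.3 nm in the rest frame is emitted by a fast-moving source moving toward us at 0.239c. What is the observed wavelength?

571.6 nm

Relativistic Doppler for wavelength: λ' = λ₀ · √((1 − β)/(1 + β)).
λ' = 729.3 × √(0.7610/1.2390) = 729.3 × 0.78371 ≈ 571.6 nm.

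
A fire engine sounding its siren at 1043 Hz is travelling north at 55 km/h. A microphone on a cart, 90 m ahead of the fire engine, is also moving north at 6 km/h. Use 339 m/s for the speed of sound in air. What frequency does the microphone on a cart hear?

55 km/h = 15.28 m/s; 6 km/h = 1.667 m/s.
The microphone on a cart is ahead, so the fire engine is moving toward it while the microphone on a cart is moving away from the fire engine.
With source approaching and observer receding, f' = f · (v − v_o)/(v − v_s).
f' = 1043 × (339 − 1.667)/(339 − 15.28) = 1043 × 337.33/323.72 ≈ 1087 Hz.

1087 Hz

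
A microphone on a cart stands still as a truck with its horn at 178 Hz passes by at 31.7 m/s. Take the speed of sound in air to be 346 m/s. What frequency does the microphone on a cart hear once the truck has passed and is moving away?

163 Hz

Receding: f₂ = f · v/(v + v_s) = 178 × 346/377.7 ≈ 163 Hz.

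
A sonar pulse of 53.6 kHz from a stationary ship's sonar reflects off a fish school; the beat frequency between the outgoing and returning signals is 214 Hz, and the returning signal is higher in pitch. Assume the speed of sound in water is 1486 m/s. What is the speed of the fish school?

2.96 m/s

Double Doppler shift off a moving reflector: f₂ = f₀ · (v + u)/(v − u) (u > 0 toward emitter).
Returning signal is higher, so f₂ = f₀ + Δf = 53600 + 214 = 53814 Hz.
Rearranging, u = v · (f₂ − f₀)/(f₂ + f₀) = 1486 × 214/107414 ≈ 2.96 m/s.
So the fish school is moving at 2.96 m/s toward the emitter.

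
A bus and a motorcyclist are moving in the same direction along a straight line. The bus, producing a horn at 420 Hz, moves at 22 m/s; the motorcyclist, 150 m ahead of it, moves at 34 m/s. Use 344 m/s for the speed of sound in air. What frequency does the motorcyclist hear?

404 Hz

The motorcyclist is ahead, so the bus is moving toward it while the motorcyclist is moving away from the bus.
Both move, so f' = f · (v − v_o)/(v − v_s).
f' = 420 × (344 − 34)/(344 − 22) = 420 × 310/322 ≈ 404 Hz.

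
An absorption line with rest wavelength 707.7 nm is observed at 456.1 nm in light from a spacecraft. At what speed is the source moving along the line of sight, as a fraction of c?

λ'/λ₀ = 0.6445 < 1 (blueshift), so the source is approaching.
λ'/λ₀ = √((1 − β)/(1 + β)) for an approaching source ⇒ β = (1 − r²)/(1 + r²) with r = λ'/λ₀.
β = (1 − 0.4154)/(1 + 0.4154) ≈ 0.413.

0.413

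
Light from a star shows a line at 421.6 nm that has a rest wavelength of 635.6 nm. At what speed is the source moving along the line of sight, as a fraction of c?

0.389

λ'/λ₀ = 0.6633 < 1 (blueshift), so the source is approaching.
λ'/λ₀ = √((1 − β)/(1 + β)) for an approaching source ⇒ β = (1 − r²)/(1 + r²) with r = λ'/λ₀.
β = (1 − 0.4400)/(1 + 0.4400) ≈ 0.389.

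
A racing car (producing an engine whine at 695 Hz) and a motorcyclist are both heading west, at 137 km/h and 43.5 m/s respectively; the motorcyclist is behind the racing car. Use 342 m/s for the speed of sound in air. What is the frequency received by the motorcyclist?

705 Hz

137 km/h = 38.06 m/s.
The motorcyclist is behind, so the racing car is moving away from it while the motorcyclist is moving toward the racing car.
With source receding and observer approaching, f' = f · (v + v_o)/(v + v_s).
f' = 695 × (342 + 43.5)/(342 + 38.06) = 695 × 385.5/380.06 ≈ 705 Hz.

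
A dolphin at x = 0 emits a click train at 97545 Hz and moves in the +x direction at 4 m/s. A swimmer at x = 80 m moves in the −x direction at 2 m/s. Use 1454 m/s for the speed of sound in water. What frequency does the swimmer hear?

97949 Hz

The observer lies on the +x side, so the source is heading toward the observer and the observer is heading toward the source.
General Doppler shift: f' = f · (v + v_o)/(v − v_s).
f' = 97545 × (1454 + 2)/(1454 − 4) = 97545 × 1456/1450 ≈ 97949 Hz.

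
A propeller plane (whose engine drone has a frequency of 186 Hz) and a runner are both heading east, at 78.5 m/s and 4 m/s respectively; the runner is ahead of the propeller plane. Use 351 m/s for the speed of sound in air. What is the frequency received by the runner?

237 Hz

The runner is ahead, so the propeller plane is moving toward it while the runner is moving away from the propeller plane.
General Doppler shift: f' = f · (v − v_o)/(v − v_s).
f' = 186 × (351 − 4)/(351 − 78.5) = 186 × 347/272.5 ≈ 237 Hz.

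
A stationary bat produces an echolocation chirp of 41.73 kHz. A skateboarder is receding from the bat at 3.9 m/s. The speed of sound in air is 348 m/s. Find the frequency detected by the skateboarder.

41.3 kHz

Only the observer moves, away from the source, so f' = f · (v − v_o)/v.
f' = 41.73 × (348 − 3.9)/348 = 41.73 × 344.1/348 ≈ 41.3 kHz.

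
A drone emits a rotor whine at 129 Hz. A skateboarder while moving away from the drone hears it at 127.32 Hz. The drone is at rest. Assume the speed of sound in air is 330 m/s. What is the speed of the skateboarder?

f' = f · (v − v_o)/v ⇒ v_o = v · |f'/f − 1|.
v_o = 330 × |127.32/129 − 1| = 330 × 0.01302 ≈ 4.3 m/s.

4.3 m/s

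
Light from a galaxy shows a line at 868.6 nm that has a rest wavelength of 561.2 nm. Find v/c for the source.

λ'/λ₀ = 1.5478 > 1 (redshift), so the source is receding.
λ'/λ₀ = √((1 + β)/(1 − β)) for a receding source ⇒ β = (r² − 1)/(r² + 1) with r = λ'/λ₀.
β = (2.3955 − 1)/(2.3955 + 1) ≈ 0.411.

0.411c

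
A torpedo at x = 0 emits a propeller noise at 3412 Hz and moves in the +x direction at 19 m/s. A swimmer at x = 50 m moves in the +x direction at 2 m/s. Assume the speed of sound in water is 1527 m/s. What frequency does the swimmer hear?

The observer lies on the +x side, so the source is heading toward the observer and the observer is heading away from the source.
Both move, so f' = f · (v − v_o)/(v − v_s).
f' = 3412 × (1527 − 2)/(1527 − 19) = 3412 × 1525/1508 ≈ 3450 Hz.

3450 Hz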